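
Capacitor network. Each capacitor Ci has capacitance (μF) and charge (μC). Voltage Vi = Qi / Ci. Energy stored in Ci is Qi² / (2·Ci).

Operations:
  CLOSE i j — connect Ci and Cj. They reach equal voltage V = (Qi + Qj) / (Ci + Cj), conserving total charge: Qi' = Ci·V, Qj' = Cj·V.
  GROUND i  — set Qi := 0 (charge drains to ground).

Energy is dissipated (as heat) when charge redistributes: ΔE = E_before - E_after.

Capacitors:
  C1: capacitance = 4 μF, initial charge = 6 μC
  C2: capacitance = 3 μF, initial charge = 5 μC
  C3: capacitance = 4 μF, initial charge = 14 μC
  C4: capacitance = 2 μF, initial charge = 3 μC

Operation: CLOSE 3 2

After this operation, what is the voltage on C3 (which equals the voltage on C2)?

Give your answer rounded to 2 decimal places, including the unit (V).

Answer: 2.71 V

Derivation:
Initial: C1(4μF, Q=6μC, V=1.50V), C2(3μF, Q=5μC, V=1.67V), C3(4μF, Q=14μC, V=3.50V), C4(2μF, Q=3μC, V=1.50V)
Op 1: CLOSE 3-2: Q_total=19.00, C_total=7.00, V=2.71; Q3=10.86, Q2=8.14; dissipated=2.881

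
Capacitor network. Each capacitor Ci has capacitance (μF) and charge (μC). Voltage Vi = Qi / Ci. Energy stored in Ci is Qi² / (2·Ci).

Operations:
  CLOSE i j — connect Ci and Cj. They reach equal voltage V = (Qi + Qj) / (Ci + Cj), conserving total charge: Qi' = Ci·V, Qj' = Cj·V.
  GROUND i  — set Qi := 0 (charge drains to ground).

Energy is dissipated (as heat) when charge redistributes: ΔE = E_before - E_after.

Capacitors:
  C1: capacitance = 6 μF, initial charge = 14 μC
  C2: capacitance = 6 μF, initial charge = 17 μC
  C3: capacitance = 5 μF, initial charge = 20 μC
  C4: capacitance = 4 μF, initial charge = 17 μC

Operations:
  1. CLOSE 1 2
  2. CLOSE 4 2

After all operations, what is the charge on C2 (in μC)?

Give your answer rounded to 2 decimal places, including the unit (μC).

Initial: C1(6μF, Q=14μC, V=2.33V), C2(6μF, Q=17μC, V=2.83V), C3(5μF, Q=20μC, V=4.00V), C4(4μF, Q=17μC, V=4.25V)
Op 1: CLOSE 1-2: Q_total=31.00, C_total=12.00, V=2.58; Q1=15.50, Q2=15.50; dissipated=0.375
Op 2: CLOSE 4-2: Q_total=32.50, C_total=10.00, V=3.25; Q4=13.00, Q2=19.50; dissipated=3.333
Final charges: Q1=15.50, Q2=19.50, Q3=20.00, Q4=13.00

Answer: 19.50 μC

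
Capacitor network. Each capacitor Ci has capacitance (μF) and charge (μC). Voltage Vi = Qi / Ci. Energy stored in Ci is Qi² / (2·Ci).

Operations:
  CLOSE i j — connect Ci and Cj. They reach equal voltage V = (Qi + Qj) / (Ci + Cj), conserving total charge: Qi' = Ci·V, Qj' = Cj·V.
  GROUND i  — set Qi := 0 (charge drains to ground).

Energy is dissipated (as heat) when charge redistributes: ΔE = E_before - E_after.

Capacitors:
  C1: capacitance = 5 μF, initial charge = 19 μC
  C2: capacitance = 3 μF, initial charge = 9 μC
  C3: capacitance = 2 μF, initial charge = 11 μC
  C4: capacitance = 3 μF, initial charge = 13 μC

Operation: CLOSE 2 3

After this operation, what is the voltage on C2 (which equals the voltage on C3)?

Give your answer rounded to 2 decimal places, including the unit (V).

Initial: C1(5μF, Q=19μC, V=3.80V), C2(3μF, Q=9μC, V=3.00V), C3(2μF, Q=11μC, V=5.50V), C4(3μF, Q=13μC, V=4.33V)
Op 1: CLOSE 2-3: Q_total=20.00, C_total=5.00, V=4.00; Q2=12.00, Q3=8.00; dissipated=3.750

Answer: 4.00 V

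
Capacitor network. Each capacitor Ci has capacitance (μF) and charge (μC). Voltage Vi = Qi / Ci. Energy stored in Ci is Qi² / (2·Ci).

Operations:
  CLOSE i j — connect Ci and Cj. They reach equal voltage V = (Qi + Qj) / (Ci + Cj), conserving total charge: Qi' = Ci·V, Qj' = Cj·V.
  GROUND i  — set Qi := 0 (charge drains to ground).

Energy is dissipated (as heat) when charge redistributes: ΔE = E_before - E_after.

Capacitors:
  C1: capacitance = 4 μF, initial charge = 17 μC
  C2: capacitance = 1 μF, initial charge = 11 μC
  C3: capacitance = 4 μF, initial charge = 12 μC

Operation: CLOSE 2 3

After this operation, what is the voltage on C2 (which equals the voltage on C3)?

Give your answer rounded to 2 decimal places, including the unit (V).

Initial: C1(4μF, Q=17μC, V=4.25V), C2(1μF, Q=11μC, V=11.00V), C3(4μF, Q=12μC, V=3.00V)
Op 1: CLOSE 2-3: Q_total=23.00, C_total=5.00, V=4.60; Q2=4.60, Q3=18.40; dissipated=25.600

Answer: 4.60 V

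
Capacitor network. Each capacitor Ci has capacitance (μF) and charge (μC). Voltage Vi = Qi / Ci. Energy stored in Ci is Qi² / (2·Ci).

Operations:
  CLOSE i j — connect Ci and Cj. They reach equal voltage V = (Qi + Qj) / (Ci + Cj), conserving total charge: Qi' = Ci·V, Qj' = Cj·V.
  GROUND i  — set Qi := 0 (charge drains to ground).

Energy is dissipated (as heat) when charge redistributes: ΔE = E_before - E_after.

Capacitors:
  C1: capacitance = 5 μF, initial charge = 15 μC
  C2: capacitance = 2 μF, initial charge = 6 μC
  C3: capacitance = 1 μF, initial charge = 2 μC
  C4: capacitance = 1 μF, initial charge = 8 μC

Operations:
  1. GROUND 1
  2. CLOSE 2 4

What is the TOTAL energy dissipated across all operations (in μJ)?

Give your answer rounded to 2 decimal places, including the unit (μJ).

Answer: 30.83 μJ

Derivation:
Initial: C1(5μF, Q=15μC, V=3.00V), C2(2μF, Q=6μC, V=3.00V), C3(1μF, Q=2μC, V=2.00V), C4(1μF, Q=8μC, V=8.00V)
Op 1: GROUND 1: Q1=0; energy lost=22.500
Op 2: CLOSE 2-4: Q_total=14.00, C_total=3.00, V=4.67; Q2=9.33, Q4=4.67; dissipated=8.333
Total dissipated: 30.833 μJ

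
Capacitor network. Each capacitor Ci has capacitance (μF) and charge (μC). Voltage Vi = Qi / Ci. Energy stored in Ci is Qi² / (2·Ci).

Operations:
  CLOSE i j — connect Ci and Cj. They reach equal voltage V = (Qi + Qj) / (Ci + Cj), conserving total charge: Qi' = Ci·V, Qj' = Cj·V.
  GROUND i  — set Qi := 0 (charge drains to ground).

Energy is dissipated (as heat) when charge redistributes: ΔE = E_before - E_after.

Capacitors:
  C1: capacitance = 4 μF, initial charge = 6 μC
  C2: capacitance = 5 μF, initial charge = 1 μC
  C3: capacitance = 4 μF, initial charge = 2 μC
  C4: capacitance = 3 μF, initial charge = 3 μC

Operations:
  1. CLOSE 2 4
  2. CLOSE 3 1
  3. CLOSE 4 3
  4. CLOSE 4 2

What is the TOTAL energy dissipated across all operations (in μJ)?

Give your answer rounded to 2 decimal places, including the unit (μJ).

Initial: C1(4μF, Q=6μC, V=1.50V), C2(5μF, Q=1μC, V=0.20V), C3(4μF, Q=2μC, V=0.50V), C4(3μF, Q=3μC, V=1.00V)
Op 1: CLOSE 2-4: Q_total=4.00, C_total=8.00, V=0.50; Q2=2.50, Q4=1.50; dissipated=0.600
Op 2: CLOSE 3-1: Q_total=8.00, C_total=8.00, V=1.00; Q3=4.00, Q1=4.00; dissipated=1.000
Op 3: CLOSE 4-3: Q_total=5.50, C_total=7.00, V=0.79; Q4=2.36, Q3=3.14; dissipated=0.214
Op 4: CLOSE 4-2: Q_total=4.86, C_total=8.00, V=0.61; Q4=1.82, Q2=3.04; dissipated=0.077
Total dissipated: 1.891 μJ

Answer: 1.89 μJ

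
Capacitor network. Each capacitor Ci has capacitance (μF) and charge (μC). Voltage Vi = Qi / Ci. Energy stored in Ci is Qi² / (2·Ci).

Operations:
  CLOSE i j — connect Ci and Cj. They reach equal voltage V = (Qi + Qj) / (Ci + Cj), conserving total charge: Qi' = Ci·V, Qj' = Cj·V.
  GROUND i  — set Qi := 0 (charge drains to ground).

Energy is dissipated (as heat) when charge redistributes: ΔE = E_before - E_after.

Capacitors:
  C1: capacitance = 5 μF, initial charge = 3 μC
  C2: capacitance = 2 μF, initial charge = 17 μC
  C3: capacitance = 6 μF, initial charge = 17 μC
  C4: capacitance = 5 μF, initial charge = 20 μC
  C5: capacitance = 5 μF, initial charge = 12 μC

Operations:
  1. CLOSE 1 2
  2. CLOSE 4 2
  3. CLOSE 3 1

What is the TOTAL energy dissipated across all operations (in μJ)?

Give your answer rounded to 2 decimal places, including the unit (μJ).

Answer: 45.51 μJ

Derivation:
Initial: C1(5μF, Q=3μC, V=0.60V), C2(2μF, Q=17μC, V=8.50V), C3(6μF, Q=17μC, V=2.83V), C4(5μF, Q=20μC, V=4.00V), C5(5μF, Q=12μC, V=2.40V)
Op 1: CLOSE 1-2: Q_total=20.00, C_total=7.00, V=2.86; Q1=14.29, Q2=5.71; dissipated=44.579
Op 2: CLOSE 4-2: Q_total=25.71, C_total=7.00, V=3.67; Q4=18.37, Q2=7.35; dissipated=0.933
Op 3: CLOSE 3-1: Q_total=31.29, C_total=11.00, V=2.84; Q3=17.06, Q1=14.22; dissipated=0.001
Total dissipated: 45.512 μJ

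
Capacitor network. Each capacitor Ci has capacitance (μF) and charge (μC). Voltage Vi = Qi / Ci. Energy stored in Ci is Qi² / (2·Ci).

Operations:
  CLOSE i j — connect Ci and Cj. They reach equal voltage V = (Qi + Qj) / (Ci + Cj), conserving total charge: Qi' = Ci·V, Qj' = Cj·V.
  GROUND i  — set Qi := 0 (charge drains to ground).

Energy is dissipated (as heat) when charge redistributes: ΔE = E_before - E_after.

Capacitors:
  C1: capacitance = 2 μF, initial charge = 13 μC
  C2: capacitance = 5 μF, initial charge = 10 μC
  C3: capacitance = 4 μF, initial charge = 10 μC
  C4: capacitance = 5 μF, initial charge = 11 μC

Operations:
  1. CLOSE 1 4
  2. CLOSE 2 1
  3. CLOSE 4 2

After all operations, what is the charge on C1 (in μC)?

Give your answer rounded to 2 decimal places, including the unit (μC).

Answer: 4.82 μC

Derivation:
Initial: C1(2μF, Q=13μC, V=6.50V), C2(5μF, Q=10μC, V=2.00V), C3(4μF, Q=10μC, V=2.50V), C4(5μF, Q=11μC, V=2.20V)
Op 1: CLOSE 1-4: Q_total=24.00, C_total=7.00, V=3.43; Q1=6.86, Q4=17.14; dissipated=13.207
Op 2: CLOSE 2-1: Q_total=16.86, C_total=7.00, V=2.41; Q2=12.04, Q1=4.82; dissipated=1.458
Op 3: CLOSE 4-2: Q_total=29.18, C_total=10.00, V=2.92; Q4=14.59, Q2=14.59; dissipated=1.302
Final charges: Q1=4.82, Q2=14.59, Q3=10.00, Q4=14.59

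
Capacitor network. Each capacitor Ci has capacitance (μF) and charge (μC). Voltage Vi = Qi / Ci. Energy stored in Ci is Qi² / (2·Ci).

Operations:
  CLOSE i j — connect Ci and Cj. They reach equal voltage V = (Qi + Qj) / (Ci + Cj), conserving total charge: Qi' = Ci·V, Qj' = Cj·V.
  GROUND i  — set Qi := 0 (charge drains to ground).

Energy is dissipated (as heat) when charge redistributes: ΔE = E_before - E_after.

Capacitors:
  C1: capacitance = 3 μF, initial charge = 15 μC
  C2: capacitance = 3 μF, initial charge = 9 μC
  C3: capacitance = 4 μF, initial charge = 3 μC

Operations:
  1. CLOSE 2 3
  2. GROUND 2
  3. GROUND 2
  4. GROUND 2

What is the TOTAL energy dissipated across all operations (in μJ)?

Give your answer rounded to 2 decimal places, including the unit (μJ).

Answer: 8.75 μJ

Derivation:
Initial: C1(3μF, Q=15μC, V=5.00V), C2(3μF, Q=9μC, V=3.00V), C3(4μF, Q=3μC, V=0.75V)
Op 1: CLOSE 2-3: Q_total=12.00, C_total=7.00, V=1.71; Q2=5.14, Q3=6.86; dissipated=4.339
Op 2: GROUND 2: Q2=0; energy lost=4.408
Op 3: GROUND 2: Q2=0; energy lost=0.000
Op 4: GROUND 2: Q2=0; energy lost=0.000
Total dissipated: 8.747 μJ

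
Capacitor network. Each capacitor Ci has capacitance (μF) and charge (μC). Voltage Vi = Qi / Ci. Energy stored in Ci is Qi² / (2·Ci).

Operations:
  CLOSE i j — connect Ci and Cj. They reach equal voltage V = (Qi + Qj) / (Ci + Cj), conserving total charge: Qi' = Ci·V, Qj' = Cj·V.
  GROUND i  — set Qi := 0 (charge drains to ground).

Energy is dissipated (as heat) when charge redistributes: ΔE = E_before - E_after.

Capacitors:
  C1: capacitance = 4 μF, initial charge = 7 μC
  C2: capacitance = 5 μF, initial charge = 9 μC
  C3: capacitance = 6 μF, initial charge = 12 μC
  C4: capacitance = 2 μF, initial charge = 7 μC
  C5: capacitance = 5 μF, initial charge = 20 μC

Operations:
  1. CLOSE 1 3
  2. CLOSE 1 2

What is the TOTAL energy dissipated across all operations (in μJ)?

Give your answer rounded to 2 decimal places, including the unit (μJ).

Answer: 0.09 μJ

Derivation:
Initial: C1(4μF, Q=7μC, V=1.75V), C2(5μF, Q=9μC, V=1.80V), C3(6μF, Q=12μC, V=2.00V), C4(2μF, Q=7μC, V=3.50V), C5(5μF, Q=20μC, V=4.00V)
Op 1: CLOSE 1-3: Q_total=19.00, C_total=10.00, V=1.90; Q1=7.60, Q3=11.40; dissipated=0.075
Op 2: CLOSE 1-2: Q_total=16.60, C_total=9.00, V=1.84; Q1=7.38, Q2=9.22; dissipated=0.011
Total dissipated: 0.086 μJ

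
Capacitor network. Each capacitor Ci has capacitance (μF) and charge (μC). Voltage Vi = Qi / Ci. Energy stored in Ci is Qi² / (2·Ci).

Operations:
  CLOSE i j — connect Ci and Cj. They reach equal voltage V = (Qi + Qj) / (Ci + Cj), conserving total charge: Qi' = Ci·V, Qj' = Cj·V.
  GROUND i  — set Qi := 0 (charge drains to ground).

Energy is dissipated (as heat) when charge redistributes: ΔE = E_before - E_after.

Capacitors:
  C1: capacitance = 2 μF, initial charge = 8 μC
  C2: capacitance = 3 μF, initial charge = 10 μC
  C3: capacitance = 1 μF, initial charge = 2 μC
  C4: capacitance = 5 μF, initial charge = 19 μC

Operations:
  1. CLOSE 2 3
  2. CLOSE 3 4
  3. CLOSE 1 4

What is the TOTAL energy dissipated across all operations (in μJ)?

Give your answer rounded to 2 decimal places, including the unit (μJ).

Initial: C1(2μF, Q=8μC, V=4.00V), C2(3μF, Q=10μC, V=3.33V), C3(1μF, Q=2μC, V=2.00V), C4(5μF, Q=19μC, V=3.80V)
Op 1: CLOSE 2-3: Q_total=12.00, C_total=4.00, V=3.00; Q2=9.00, Q3=3.00; dissipated=0.667
Op 2: CLOSE 3-4: Q_total=22.00, C_total=6.00, V=3.67; Q3=3.67, Q4=18.33; dissipated=0.267
Op 3: CLOSE 1-4: Q_total=26.33, C_total=7.00, V=3.76; Q1=7.52, Q4=18.81; dissipated=0.079
Total dissipated: 1.013 μJ

Answer: 1.01 μJ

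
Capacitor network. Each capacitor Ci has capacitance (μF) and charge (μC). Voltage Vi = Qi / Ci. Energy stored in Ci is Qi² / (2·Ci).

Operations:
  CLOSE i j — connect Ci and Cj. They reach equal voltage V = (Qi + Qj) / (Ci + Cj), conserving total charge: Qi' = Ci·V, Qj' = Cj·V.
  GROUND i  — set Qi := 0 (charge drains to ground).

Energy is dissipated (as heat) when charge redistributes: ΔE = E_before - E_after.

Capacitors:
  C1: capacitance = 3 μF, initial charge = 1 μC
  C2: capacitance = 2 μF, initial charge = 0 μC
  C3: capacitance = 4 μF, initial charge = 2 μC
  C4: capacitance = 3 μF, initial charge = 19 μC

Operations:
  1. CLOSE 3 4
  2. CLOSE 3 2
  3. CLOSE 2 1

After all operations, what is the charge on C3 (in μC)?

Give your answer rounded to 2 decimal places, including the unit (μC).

Initial: C1(3μF, Q=1μC, V=0.33V), C2(2μF, Q=0μC, V=0.00V), C3(4μF, Q=2μC, V=0.50V), C4(3μF, Q=19μC, V=6.33V)
Op 1: CLOSE 3-4: Q_total=21.00, C_total=7.00, V=3.00; Q3=12.00, Q4=9.00; dissipated=29.167
Op 2: CLOSE 3-2: Q_total=12.00, C_total=6.00, V=2.00; Q3=8.00, Q2=4.00; dissipated=6.000
Op 3: CLOSE 2-1: Q_total=5.00, C_total=5.00, V=1.00; Q2=2.00, Q1=3.00; dissipated=1.667
Final charges: Q1=3.00, Q2=2.00, Q3=8.00, Q4=9.00

Answer: 8.00 μC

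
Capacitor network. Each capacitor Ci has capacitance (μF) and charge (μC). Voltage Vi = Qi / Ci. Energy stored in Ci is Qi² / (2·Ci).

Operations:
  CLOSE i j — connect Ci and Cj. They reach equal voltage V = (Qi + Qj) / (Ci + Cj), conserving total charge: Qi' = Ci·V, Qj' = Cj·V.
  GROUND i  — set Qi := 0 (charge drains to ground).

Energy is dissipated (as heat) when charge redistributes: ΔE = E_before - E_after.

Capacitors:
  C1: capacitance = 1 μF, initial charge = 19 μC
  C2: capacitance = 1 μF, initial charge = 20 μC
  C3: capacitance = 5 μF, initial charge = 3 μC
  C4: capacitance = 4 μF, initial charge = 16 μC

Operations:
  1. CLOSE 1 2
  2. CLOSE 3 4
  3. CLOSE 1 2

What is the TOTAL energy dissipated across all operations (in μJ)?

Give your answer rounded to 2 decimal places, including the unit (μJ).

Initial: C1(1μF, Q=19μC, V=19.00V), C2(1μF, Q=20μC, V=20.00V), C3(5μF, Q=3μC, V=0.60V), C4(4μF, Q=16μC, V=4.00V)
Op 1: CLOSE 1-2: Q_total=39.00, C_total=2.00, V=19.50; Q1=19.50, Q2=19.50; dissipated=0.250
Op 2: CLOSE 3-4: Q_total=19.00, C_total=9.00, V=2.11; Q3=10.56, Q4=8.44; dissipated=12.844
Op 3: CLOSE 1-2: Q_total=39.00, C_total=2.00, V=19.50; Q1=19.50, Q2=19.50; dissipated=0.000
Total dissipated: 13.094 μJ

Answer: 13.09 μJ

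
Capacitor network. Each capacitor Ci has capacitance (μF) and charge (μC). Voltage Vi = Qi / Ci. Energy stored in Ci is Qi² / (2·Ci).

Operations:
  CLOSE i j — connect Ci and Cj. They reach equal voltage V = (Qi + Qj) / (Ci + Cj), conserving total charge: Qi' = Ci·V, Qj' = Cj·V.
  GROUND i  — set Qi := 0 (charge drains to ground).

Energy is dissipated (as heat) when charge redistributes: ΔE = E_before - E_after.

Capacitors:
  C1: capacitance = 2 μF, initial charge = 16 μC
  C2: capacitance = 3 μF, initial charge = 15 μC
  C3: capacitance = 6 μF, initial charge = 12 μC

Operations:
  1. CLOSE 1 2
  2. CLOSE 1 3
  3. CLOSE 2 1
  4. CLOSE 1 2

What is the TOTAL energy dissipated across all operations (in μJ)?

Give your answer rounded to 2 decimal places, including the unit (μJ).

Initial: C1(2μF, Q=16μC, V=8.00V), C2(3μF, Q=15μC, V=5.00V), C3(6μF, Q=12μC, V=2.00V)
Op 1: CLOSE 1-2: Q_total=31.00, C_total=5.00, V=6.20; Q1=12.40, Q2=18.60; dissipated=5.400
Op 2: CLOSE 1-3: Q_total=24.40, C_total=8.00, V=3.05; Q1=6.10, Q3=18.30; dissipated=13.230
Op 3: CLOSE 2-1: Q_total=24.70, C_total=5.00, V=4.94; Q2=14.82, Q1=9.88; dissipated=5.954
Op 4: CLOSE 1-2: Q_total=24.70, C_total=5.00, V=4.94; Q1=9.88, Q2=14.82; dissipated=0.000
Total dissipated: 24.584 μJ

Answer: 24.58 μJ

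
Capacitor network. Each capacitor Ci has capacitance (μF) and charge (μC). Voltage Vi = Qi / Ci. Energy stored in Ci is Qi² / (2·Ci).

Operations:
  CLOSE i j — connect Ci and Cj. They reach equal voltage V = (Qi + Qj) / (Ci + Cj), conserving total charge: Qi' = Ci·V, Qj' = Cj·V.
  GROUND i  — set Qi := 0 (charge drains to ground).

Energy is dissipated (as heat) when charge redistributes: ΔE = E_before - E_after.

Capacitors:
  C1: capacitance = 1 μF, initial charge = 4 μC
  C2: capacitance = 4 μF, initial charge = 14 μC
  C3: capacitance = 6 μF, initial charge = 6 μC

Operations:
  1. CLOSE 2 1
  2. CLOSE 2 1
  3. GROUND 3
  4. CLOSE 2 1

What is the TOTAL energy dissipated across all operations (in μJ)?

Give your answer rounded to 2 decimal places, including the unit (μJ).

Answer: 3.10 μJ

Derivation:
Initial: C1(1μF, Q=4μC, V=4.00V), C2(4μF, Q=14μC, V=3.50V), C3(6μF, Q=6μC, V=1.00V)
Op 1: CLOSE 2-1: Q_total=18.00, C_total=5.00, V=3.60; Q2=14.40, Q1=3.60; dissipated=0.100
Op 2: CLOSE 2-1: Q_total=18.00, C_total=5.00, V=3.60; Q2=14.40, Q1=3.60; dissipated=0.000
Op 3: GROUND 3: Q3=0; energy lost=3.000
Op 4: CLOSE 2-1: Q_total=18.00, C_total=5.00, V=3.60; Q2=14.40, Q1=3.60; dissipated=0.000
Total dissipated: 3.100 μJ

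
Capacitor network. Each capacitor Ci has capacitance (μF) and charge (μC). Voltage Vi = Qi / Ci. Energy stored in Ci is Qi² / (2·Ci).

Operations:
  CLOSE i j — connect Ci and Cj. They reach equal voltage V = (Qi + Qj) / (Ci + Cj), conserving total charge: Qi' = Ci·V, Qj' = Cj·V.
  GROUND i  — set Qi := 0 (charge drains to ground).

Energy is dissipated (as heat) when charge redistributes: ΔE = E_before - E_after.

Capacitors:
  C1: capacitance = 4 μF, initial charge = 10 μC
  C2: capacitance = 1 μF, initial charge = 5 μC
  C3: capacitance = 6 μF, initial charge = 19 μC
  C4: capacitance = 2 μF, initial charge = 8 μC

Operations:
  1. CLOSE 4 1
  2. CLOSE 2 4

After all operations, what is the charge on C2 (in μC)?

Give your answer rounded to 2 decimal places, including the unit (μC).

Answer: 3.67 μC

Derivation:
Initial: C1(4μF, Q=10μC, V=2.50V), C2(1μF, Q=5μC, V=5.00V), C3(6μF, Q=19μC, V=3.17V), C4(2μF, Q=8μC, V=4.00V)
Op 1: CLOSE 4-1: Q_total=18.00, C_total=6.00, V=3.00; Q4=6.00, Q1=12.00; dissipated=1.500
Op 2: CLOSE 2-4: Q_total=11.00, C_total=3.00, V=3.67; Q2=3.67, Q4=7.33; dissipated=1.333
Final charges: Q1=12.00, Q2=3.67, Q3=19.00, Q4=7.33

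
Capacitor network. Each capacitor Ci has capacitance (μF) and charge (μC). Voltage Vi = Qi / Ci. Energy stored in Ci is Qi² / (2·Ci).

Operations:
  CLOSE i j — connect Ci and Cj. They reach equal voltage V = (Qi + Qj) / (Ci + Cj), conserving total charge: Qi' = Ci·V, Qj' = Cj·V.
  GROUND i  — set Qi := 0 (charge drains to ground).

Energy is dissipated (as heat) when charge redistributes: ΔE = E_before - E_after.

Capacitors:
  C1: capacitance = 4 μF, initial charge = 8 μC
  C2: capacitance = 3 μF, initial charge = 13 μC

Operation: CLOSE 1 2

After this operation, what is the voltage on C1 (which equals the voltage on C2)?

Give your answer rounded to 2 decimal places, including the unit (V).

Initial: C1(4μF, Q=8μC, V=2.00V), C2(3μF, Q=13μC, V=4.33V)
Op 1: CLOSE 1-2: Q_total=21.00, C_total=7.00, V=3.00; Q1=12.00, Q2=9.00; dissipated=4.667

Answer: 3.00 V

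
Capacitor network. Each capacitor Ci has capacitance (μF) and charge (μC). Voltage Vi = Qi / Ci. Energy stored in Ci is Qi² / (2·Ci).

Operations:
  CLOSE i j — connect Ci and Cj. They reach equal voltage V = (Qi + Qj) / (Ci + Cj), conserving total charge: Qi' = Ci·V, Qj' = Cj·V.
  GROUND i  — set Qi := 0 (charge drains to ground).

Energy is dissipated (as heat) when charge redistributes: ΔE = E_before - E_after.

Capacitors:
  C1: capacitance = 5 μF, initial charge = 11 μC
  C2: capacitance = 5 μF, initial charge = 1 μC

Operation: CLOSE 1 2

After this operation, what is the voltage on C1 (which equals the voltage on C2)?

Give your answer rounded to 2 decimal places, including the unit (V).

Initial: C1(5μF, Q=11μC, V=2.20V), C2(5μF, Q=1μC, V=0.20V)
Op 1: CLOSE 1-2: Q_total=12.00, C_total=10.00, V=1.20; Q1=6.00, Q2=6.00; dissipated=5.000

Answer: 1.20 V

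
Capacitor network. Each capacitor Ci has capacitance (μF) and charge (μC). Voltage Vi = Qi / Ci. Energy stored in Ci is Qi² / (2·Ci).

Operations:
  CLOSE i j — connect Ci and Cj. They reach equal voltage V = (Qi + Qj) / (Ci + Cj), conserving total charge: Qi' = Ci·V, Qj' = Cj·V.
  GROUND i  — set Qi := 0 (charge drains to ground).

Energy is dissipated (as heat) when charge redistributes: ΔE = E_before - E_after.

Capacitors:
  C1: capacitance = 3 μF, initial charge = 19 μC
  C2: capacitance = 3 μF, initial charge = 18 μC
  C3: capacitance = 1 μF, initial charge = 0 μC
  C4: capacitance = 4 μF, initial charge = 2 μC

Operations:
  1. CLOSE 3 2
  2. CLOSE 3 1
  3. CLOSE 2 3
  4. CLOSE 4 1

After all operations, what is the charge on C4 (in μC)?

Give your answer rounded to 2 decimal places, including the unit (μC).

Initial: C1(3μF, Q=19μC, V=6.33V), C2(3μF, Q=18μC, V=6.00V), C3(1μF, Q=0μC, V=0.00V), C4(4μF, Q=2μC, V=0.50V)
Op 1: CLOSE 3-2: Q_total=18.00, C_total=4.00, V=4.50; Q3=4.50, Q2=13.50; dissipated=13.500
Op 2: CLOSE 3-1: Q_total=23.50, C_total=4.00, V=5.88; Q3=5.88, Q1=17.62; dissipated=1.260
Op 3: CLOSE 2-3: Q_total=19.38, C_total=4.00, V=4.84; Q2=14.53, Q3=4.84; dissipated=0.709
Op 4: CLOSE 4-1: Q_total=19.62, C_total=7.00, V=2.80; Q4=11.21, Q1=8.41; dissipated=24.763
Final charges: Q1=8.41, Q2=14.53, Q3=4.84, Q4=11.21

Answer: 11.21 μC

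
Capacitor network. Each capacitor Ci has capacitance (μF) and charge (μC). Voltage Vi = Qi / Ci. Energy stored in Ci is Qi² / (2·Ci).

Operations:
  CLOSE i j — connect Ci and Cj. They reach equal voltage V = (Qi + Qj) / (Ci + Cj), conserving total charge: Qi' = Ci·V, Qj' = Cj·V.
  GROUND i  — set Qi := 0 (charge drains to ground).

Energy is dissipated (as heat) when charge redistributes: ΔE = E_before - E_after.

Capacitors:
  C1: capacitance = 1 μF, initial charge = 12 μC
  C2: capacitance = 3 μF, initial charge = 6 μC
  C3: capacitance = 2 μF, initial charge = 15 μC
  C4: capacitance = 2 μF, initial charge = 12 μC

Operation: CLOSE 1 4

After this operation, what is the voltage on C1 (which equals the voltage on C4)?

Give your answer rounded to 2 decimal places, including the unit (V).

Initial: C1(1μF, Q=12μC, V=12.00V), C2(3μF, Q=6μC, V=2.00V), C3(2μF, Q=15μC, V=7.50V), C4(2μF, Q=12μC, V=6.00V)
Op 1: CLOSE 1-4: Q_total=24.00, C_total=3.00, V=8.00; Q1=8.00, Q4=16.00; dissipated=12.000

Answer: 8.00 V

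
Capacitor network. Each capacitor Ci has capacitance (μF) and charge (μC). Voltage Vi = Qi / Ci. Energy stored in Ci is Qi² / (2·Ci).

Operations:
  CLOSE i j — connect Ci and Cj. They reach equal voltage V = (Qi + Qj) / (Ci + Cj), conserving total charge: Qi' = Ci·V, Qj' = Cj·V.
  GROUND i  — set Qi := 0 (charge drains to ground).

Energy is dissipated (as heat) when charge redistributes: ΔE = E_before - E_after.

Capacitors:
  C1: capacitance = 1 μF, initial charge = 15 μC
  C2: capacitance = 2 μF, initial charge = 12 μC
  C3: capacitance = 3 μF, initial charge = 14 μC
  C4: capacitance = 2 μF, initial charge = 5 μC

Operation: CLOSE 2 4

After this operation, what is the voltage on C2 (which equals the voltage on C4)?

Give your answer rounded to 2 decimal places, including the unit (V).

Answer: 4.25 V

Derivation:
Initial: C1(1μF, Q=15μC, V=15.00V), C2(2μF, Q=12μC, V=6.00V), C3(3μF, Q=14μC, V=4.67V), C4(2μF, Q=5μC, V=2.50V)
Op 1: CLOSE 2-4: Q_total=17.00, C_total=4.00, V=4.25; Q2=8.50, Q4=8.50; dissipated=6.125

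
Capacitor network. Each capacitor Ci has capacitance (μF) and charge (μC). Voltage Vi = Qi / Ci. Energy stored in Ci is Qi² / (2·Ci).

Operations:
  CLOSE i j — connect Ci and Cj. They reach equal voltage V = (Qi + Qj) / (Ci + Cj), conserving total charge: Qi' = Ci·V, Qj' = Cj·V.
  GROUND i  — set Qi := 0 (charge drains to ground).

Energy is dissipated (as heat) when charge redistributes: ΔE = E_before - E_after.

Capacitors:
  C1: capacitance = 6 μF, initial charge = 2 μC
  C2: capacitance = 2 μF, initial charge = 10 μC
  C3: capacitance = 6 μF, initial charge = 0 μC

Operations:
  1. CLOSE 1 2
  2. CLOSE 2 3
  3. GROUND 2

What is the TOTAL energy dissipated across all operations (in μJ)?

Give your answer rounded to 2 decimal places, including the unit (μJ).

Answer: 18.16 μJ

Derivation:
Initial: C1(6μF, Q=2μC, V=0.33V), C2(2μF, Q=10μC, V=5.00V), C3(6μF, Q=0μC, V=0.00V)
Op 1: CLOSE 1-2: Q_total=12.00, C_total=8.00, V=1.50; Q1=9.00, Q2=3.00; dissipated=16.333
Op 2: CLOSE 2-3: Q_total=3.00, C_total=8.00, V=0.38; Q2=0.75, Q3=2.25; dissipated=1.688
Op 3: GROUND 2: Q2=0; energy lost=0.141
Total dissipated: 18.161 μJ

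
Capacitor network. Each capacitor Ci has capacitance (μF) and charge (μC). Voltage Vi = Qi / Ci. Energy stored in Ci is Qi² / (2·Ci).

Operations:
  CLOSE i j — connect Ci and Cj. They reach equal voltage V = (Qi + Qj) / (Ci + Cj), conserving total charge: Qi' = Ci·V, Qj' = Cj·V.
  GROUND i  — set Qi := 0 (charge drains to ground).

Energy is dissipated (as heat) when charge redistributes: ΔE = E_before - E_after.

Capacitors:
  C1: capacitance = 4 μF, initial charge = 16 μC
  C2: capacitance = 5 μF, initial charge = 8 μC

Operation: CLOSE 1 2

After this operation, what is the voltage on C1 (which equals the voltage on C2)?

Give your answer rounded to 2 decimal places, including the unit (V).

Answer: 2.67 V

Derivation:
Initial: C1(4μF, Q=16μC, V=4.00V), C2(5μF, Q=8μC, V=1.60V)
Op 1: CLOSE 1-2: Q_total=24.00, C_total=9.00, V=2.67; Q1=10.67, Q2=13.33; dissipated=6.400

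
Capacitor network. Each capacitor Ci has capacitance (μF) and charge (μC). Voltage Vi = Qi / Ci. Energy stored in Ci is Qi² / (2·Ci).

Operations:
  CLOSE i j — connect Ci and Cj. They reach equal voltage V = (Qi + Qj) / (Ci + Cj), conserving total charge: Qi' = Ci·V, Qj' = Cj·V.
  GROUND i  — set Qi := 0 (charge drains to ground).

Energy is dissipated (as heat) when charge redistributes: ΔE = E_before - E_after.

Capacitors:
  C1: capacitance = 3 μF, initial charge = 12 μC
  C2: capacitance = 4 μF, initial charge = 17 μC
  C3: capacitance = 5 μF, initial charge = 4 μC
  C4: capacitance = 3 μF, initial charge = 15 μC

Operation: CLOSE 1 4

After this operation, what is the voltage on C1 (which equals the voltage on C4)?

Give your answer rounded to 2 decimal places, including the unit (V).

Initial: C1(3μF, Q=12μC, V=4.00V), C2(4μF, Q=17μC, V=4.25V), C3(5μF, Q=4μC, V=0.80V), C4(3μF, Q=15μC, V=5.00V)
Op 1: CLOSE 1-4: Q_total=27.00, C_total=6.00, V=4.50; Q1=13.50, Q4=13.50; dissipated=0.750

Answer: 4.50 V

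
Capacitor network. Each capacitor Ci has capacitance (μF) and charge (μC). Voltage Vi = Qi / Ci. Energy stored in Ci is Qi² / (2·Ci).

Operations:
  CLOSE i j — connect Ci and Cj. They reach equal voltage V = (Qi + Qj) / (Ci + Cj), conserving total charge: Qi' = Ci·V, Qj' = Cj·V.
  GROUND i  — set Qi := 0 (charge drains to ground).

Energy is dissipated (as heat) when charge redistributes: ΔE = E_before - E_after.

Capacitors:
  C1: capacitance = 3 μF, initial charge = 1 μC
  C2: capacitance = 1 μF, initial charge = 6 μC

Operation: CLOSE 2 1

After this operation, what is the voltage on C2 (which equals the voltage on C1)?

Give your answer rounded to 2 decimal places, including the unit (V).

Answer: 1.75 V

Derivation:
Initial: C1(3μF, Q=1μC, V=0.33V), C2(1μF, Q=6μC, V=6.00V)
Op 1: CLOSE 2-1: Q_total=7.00, C_total=4.00, V=1.75; Q2=1.75, Q1=5.25; dissipated=12.042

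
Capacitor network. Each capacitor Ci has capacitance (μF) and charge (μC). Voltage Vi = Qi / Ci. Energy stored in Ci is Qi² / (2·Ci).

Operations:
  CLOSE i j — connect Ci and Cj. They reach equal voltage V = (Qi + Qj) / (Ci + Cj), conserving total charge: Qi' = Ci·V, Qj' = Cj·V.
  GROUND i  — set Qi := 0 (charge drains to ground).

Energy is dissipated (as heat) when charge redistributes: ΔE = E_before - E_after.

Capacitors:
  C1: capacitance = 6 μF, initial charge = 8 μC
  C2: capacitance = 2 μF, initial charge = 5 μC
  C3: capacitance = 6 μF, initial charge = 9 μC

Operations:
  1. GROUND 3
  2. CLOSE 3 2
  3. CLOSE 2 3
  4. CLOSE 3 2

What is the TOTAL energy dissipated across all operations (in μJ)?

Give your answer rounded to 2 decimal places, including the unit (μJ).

Initial: C1(6μF, Q=8μC, V=1.33V), C2(2μF, Q=5μC, V=2.50V), C3(6μF, Q=9μC, V=1.50V)
Op 1: GROUND 3: Q3=0; energy lost=6.750
Op 2: CLOSE 3-2: Q_total=5.00, C_total=8.00, V=0.62; Q3=3.75, Q2=1.25; dissipated=4.688
Op 3: CLOSE 2-3: Q_total=5.00, C_total=8.00, V=0.62; Q2=1.25, Q3=3.75; dissipated=0.000
Op 4: CLOSE 3-2: Q_total=5.00, C_total=8.00, V=0.62; Q3=3.75, Q2=1.25; dissipated=0.000
Total dissipated: 11.438 μJ

Answer: 11.44 μJ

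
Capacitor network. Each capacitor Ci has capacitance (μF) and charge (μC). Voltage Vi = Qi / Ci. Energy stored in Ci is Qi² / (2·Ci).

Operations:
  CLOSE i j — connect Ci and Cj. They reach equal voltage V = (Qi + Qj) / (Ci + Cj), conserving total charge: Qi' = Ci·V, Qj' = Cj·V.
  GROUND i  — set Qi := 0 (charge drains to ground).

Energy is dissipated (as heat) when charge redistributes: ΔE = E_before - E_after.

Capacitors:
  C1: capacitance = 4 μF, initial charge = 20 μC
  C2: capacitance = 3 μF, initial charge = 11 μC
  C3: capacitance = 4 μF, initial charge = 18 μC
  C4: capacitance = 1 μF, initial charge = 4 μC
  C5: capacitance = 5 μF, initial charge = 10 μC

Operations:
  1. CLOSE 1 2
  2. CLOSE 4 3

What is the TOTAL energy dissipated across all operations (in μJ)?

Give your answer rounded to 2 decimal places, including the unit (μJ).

Initial: C1(4μF, Q=20μC, V=5.00V), C2(3μF, Q=11μC, V=3.67V), C3(4μF, Q=18μC, V=4.50V), C4(1μF, Q=4μC, V=4.00V), C5(5μF, Q=10μC, V=2.00V)
Op 1: CLOSE 1-2: Q_total=31.00, C_total=7.00, V=4.43; Q1=17.71, Q2=13.29; dissipated=1.524
Op 2: CLOSE 4-3: Q_total=22.00, C_total=5.00, V=4.40; Q4=4.40, Q3=17.60; dissipated=0.100
Total dissipated: 1.624 μJ

Answer: 1.62 μJ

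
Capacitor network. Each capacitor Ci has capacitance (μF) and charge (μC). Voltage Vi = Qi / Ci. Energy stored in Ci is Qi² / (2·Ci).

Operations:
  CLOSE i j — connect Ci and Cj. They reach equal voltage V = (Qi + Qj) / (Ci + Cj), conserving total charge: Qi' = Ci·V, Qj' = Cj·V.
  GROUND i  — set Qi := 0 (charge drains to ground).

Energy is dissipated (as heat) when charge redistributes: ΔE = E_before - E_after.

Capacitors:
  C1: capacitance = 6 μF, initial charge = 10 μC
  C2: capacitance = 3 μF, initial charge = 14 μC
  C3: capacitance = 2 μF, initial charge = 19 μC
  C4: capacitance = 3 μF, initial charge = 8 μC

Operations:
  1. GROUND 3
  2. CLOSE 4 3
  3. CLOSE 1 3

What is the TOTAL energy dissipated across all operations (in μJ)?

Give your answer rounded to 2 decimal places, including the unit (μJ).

Answer: 94.52 μJ

Derivation:
Initial: C1(6μF, Q=10μC, V=1.67V), C2(3μF, Q=14μC, V=4.67V), C3(2μF, Q=19μC, V=9.50V), C4(3μF, Q=8μC, V=2.67V)
Op 1: GROUND 3: Q3=0; energy lost=90.250
Op 2: CLOSE 4-3: Q_total=8.00, C_total=5.00, V=1.60; Q4=4.80, Q3=3.20; dissipated=4.267
Op 3: CLOSE 1-3: Q_total=13.20, C_total=8.00, V=1.65; Q1=9.90, Q3=3.30; dissipated=0.003
Total dissipated: 94.520 μJ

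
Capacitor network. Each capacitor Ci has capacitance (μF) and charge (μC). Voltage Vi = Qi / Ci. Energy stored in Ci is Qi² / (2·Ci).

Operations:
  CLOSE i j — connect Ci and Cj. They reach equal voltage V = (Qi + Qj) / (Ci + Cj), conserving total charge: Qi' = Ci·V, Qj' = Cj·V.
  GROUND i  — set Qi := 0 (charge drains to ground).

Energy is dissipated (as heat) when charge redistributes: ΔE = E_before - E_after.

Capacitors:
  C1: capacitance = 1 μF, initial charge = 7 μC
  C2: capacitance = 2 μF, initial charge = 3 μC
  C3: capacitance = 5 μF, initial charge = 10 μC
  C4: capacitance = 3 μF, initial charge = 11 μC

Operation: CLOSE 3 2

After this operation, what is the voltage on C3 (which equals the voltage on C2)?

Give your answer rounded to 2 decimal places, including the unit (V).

Initial: C1(1μF, Q=7μC, V=7.00V), C2(2μF, Q=3μC, V=1.50V), C3(5μF, Q=10μC, V=2.00V), C4(3μF, Q=11μC, V=3.67V)
Op 1: CLOSE 3-2: Q_total=13.00, C_total=7.00, V=1.86; Q3=9.29, Q2=3.71; dissipated=0.179

Answer: 1.86 V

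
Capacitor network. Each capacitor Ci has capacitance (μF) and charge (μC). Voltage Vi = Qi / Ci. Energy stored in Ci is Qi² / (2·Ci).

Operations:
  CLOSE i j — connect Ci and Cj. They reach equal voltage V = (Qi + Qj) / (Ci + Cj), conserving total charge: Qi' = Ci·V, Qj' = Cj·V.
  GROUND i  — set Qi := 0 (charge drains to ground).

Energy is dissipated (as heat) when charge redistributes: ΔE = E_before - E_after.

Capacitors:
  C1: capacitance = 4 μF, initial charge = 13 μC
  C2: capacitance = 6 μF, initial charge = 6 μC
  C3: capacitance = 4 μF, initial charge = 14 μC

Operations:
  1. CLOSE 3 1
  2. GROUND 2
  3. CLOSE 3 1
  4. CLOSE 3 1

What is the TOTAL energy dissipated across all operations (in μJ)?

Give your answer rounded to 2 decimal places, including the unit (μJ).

Answer: 3.06 μJ

Derivation:
Initial: C1(4μF, Q=13μC, V=3.25V), C2(6μF, Q=6μC, V=1.00V), C3(4μF, Q=14μC, V=3.50V)
Op 1: CLOSE 3-1: Q_total=27.00, C_total=8.00, V=3.38; Q3=13.50, Q1=13.50; dissipated=0.062
Op 2: GROUND 2: Q2=0; energy lost=3.000
Op 3: CLOSE 3-1: Q_total=27.00, C_total=8.00, V=3.38; Q3=13.50, Q1=13.50; dissipated=0.000
Op 4: CLOSE 3-1: Q_total=27.00, C_total=8.00, V=3.38; Q3=13.50, Q1=13.50; dissipated=0.000
Total dissipated: 3.062 μJ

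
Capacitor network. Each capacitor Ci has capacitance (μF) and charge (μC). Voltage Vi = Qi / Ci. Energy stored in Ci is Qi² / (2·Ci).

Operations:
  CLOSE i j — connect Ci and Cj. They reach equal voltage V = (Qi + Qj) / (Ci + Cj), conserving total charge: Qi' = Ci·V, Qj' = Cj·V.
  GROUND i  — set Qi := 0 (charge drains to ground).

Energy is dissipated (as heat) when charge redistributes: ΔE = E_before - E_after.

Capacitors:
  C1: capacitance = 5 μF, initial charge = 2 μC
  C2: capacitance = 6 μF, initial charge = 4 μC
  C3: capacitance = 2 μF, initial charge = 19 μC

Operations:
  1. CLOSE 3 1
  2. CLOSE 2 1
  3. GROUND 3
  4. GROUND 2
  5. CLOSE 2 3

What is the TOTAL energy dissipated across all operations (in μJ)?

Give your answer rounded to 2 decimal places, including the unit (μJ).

Initial: C1(5μF, Q=2μC, V=0.40V), C2(6μF, Q=4μC, V=0.67V), C3(2μF, Q=19μC, V=9.50V)
Op 1: CLOSE 3-1: Q_total=21.00, C_total=7.00, V=3.00; Q3=6.00, Q1=15.00; dissipated=59.150
Op 2: CLOSE 2-1: Q_total=19.00, C_total=11.00, V=1.73; Q2=10.36, Q1=8.64; dissipated=7.424
Op 3: GROUND 3: Q3=0; energy lost=9.000
Op 4: GROUND 2: Q2=0; energy lost=8.950
Op 5: CLOSE 2-3: Q_total=0.00, C_total=8.00, V=0.00; Q2=0.00, Q3=0.00; dissipated=0.000
Total dissipated: 84.525 μJ

Answer: 84.52 μJ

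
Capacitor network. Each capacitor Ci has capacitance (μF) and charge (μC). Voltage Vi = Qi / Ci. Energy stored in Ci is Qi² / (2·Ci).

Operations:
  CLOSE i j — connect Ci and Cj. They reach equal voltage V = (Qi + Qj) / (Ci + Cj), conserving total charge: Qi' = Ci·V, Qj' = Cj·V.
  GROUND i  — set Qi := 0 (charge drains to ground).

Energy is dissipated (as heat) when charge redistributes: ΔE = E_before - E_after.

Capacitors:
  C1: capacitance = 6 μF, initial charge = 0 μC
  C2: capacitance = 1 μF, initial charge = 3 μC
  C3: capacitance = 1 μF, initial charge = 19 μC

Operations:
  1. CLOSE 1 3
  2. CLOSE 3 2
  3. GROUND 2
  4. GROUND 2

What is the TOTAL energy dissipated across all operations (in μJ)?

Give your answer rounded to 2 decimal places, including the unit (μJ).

Answer: 158.82 μJ

Derivation:
Initial: C1(6μF, Q=0μC, V=0.00V), C2(1μF, Q=3μC, V=3.00V), C3(1μF, Q=19μC, V=19.00V)
Op 1: CLOSE 1-3: Q_total=19.00, C_total=7.00, V=2.71; Q1=16.29, Q3=2.71; dissipated=154.714
Op 2: CLOSE 3-2: Q_total=5.71, C_total=2.00, V=2.86; Q3=2.86, Q2=2.86; dissipated=0.020
Op 3: GROUND 2: Q2=0; energy lost=4.082
Op 4: GROUND 2: Q2=0; energy lost=0.000
Total dissipated: 158.816 μJ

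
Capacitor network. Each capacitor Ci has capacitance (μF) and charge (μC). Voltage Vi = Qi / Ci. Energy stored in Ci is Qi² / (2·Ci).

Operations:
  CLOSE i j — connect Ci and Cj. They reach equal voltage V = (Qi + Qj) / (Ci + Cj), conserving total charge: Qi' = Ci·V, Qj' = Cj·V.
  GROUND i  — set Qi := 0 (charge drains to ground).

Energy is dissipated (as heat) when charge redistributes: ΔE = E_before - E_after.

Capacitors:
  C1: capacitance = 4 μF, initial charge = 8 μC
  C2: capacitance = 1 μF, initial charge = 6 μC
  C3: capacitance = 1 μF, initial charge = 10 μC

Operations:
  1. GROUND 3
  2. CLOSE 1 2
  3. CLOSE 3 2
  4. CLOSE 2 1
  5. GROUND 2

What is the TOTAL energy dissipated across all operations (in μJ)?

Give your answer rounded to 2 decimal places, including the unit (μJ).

Initial: C1(4μF, Q=8μC, V=2.00V), C2(1μF, Q=6μC, V=6.00V), C3(1μF, Q=10μC, V=10.00V)
Op 1: GROUND 3: Q3=0; energy lost=50.000
Op 2: CLOSE 1-2: Q_total=14.00, C_total=5.00, V=2.80; Q1=11.20, Q2=2.80; dissipated=6.400
Op 3: CLOSE 3-2: Q_total=2.80, C_total=2.00, V=1.40; Q3=1.40, Q2=1.40; dissipated=1.960
Op 4: CLOSE 2-1: Q_total=12.60, C_total=5.00, V=2.52; Q2=2.52, Q1=10.08; dissipated=0.784
Op 5: GROUND 2: Q2=0; energy lost=3.175
Total dissipated: 62.319 μJ

Answer: 62.32 μJ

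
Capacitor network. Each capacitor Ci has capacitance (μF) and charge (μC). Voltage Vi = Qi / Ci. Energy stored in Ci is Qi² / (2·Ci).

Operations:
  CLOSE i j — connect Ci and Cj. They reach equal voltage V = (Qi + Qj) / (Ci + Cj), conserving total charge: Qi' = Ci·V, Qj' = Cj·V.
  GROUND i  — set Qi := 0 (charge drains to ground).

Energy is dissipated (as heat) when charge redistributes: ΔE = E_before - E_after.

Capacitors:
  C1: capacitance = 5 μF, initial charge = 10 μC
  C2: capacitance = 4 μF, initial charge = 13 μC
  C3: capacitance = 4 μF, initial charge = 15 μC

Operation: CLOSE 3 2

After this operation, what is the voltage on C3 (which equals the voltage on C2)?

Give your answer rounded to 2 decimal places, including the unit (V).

Answer: 3.50 V

Derivation:
Initial: C1(5μF, Q=10μC, V=2.00V), C2(4μF, Q=13μC, V=3.25V), C3(4μF, Q=15μC, V=3.75V)
Op 1: CLOSE 3-2: Q_total=28.00, C_total=8.00, V=3.50; Q3=14.00, Q2=14.00; dissipated=0.250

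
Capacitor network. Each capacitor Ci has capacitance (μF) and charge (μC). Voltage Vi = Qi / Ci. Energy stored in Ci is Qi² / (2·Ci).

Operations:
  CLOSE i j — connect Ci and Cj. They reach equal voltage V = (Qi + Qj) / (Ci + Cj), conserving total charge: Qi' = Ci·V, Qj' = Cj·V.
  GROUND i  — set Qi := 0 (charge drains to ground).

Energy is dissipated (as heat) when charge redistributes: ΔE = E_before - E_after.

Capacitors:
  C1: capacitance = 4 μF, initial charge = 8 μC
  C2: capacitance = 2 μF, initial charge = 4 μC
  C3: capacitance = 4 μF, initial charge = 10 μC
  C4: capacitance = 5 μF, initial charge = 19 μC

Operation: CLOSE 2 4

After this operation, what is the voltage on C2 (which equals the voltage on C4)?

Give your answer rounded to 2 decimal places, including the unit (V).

Answer: 3.29 V

Derivation:
Initial: C1(4μF, Q=8μC, V=2.00V), C2(2μF, Q=4μC, V=2.00V), C3(4μF, Q=10μC, V=2.50V), C4(5μF, Q=19μC, V=3.80V)
Op 1: CLOSE 2-4: Q_total=23.00, C_total=7.00, V=3.29; Q2=6.57, Q4=16.43; dissipated=2.314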